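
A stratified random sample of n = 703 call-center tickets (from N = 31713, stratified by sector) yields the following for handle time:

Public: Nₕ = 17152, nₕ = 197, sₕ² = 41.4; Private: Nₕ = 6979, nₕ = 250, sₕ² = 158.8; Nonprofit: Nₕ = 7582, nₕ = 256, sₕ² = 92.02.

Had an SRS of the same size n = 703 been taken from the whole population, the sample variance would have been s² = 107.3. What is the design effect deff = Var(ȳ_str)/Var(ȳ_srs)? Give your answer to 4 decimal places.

0.7389

Var(ȳ_str) = Σ Wₕ²(1−fₕ)sₕ²/nₕ with Wₕ = Nₕ/31713:
  Public: (17152/31713)²·(1−197/17152)·41.4/197 = 0.060767591
  Private: (6979/31713)²·(1−250/6979)·158.8/250 = 0.029660575
  Nonprofit: (7582/31713)²·(1−256/7582)·92.02/256 = 0.019852642
  → Var(ȳ_str) = 0.11028081.
Var(ȳ_srs) = (1 − 703/31713)·107.3/703 = 0.14924811.
deff = 0.11028081 / 0.14924811 = 0.7389.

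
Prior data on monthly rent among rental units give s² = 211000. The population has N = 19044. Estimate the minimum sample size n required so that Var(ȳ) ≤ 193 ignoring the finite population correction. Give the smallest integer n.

Without fpc, n₀ = s²/D = 211000/193 = 1093.2642.
Rounding up, n = 1094.

1094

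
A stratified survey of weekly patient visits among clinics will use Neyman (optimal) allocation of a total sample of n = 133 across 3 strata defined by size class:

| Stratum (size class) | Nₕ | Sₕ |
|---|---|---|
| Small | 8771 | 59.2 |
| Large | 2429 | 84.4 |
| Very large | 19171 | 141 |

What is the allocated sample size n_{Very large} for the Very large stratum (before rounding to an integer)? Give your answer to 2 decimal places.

104.90

Neyman allocation: nₕ = n·NₕSₕ / Σⱼ NⱼSⱼ.
Σ NⱼSⱼ = 8771·59.2 + 2429·84.4 + 19171·141 = 3.4273618 × 10^6.
n_{Very large} = 133·19171·141 / (3.4273618 × 10^6) = 104.90.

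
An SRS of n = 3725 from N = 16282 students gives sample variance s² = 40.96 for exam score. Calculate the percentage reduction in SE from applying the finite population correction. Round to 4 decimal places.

f = n/N = 3725/16282 = 0.22878025.
SE_no-fpc = √(s²/n) = 0.10486169; SE_fpc = √((1−f)s²/n) = 0.092088608.
Ratio = √(1−f) = 0.87819118. Reduction = 100·(1 − 0.87819118) = 12.1809%.

12.1809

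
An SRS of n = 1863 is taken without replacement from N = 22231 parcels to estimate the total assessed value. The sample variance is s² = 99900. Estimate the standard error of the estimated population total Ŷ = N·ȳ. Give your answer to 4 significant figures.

155800

Var(Ŷ) = N²·Var(ȳ) = N²·(1 − n/N)·s²/n.
f = 1863/22231 = 0.08380190; Var(ȳ) = 0.91619810·99900/1863 = 49.129463.
Var(Ŷ) = 22231² · 49.129463 = 2.4280634 × 10^10.
SE(Ŷ) = √(2.4280634 × 10^10) = 155800.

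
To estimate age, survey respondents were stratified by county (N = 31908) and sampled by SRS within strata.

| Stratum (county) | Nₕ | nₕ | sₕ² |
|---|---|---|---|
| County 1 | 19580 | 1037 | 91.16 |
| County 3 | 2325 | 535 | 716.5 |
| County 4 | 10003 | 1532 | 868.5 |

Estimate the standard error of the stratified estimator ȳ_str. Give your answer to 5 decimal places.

0.28984

Var(ȳ_str) = Σₕ Wₕ²(1 − fₕ)sₕ²/nₕ with Wₕ = Nₕ/N, N = 31908.
County 1: Wₕ = 0.61363921; term = 0.61363921²·(1 − 0.05296221)·91.16/1037 = 0.031348667.
County 3: Wₕ = 0.07286574; term = 0.07286574²·(1 − 0.23010753)·716.5/535 = 0.0054744341.
County 4: Wₕ = 0.31349505; term = 0.31349505²·(1 − 0.15315405)·868.5/1532 = 0.047182054.
Sum = 0.084005155.
SE = √(0.084005155) = 0.28984.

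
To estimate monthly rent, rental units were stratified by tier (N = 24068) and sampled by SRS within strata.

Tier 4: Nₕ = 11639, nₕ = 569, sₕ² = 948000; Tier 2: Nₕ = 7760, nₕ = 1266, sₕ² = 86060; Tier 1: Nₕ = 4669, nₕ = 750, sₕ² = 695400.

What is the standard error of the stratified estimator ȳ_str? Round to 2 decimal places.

20.14

Var(ȳ_str) = Σₕ Wₕ²(1 − fₕ)sₕ²/nₕ with Wₕ = Nₕ/N, N = 24068.
Tier 4: Wₕ = 0.48358817; term = 0.48358817²·(1 − 0.04888736)·948000/569 = 370.57776.
Tier 2: Wₕ = 0.32241981; term = 0.32241981²·(1 − 0.16314433)·86060/1266 = 5.913732.
Tier 1: Wₕ = 0.19399202; term = 0.19399202²·(1 − 0.16063397)·695400/750 = 29.288191.
Sum = 405.77968.
SE = √(405.77968) = 20.14.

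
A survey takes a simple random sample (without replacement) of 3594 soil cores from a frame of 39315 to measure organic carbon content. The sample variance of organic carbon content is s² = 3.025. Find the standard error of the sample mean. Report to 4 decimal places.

Under SRS without replacement, Var(ȳ) = (1 − f)·s²/n with f = n/N = 3594/39315 = 0.09141549.
Var(ȳ) = (1 − 0.09141549)·3.025/3594 = 0.90858451·8.4168058 × 10^-4 = 7.6473794 × 10^-4.
SE(ȳ) = √(7.6473794 × 10^-4) = 0.0277.

0.0277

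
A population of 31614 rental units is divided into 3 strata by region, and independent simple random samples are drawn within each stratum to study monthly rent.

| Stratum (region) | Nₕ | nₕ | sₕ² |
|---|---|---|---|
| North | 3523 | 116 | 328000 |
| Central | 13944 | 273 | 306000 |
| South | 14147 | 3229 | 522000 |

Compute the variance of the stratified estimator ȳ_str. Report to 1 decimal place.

272.7

Var(ȳ_str) = Σₕ Wₕ²(1 − fₕ)sₕ²/nₕ with Wₕ = Nₕ/N, N = 31614.
North: Wₕ = 0.11143797; term = 0.11143797²·(1 − 0.03292648)·328000/116 = 33.957971.
Central: Wₕ = 0.44107041; term = 0.44107041²·(1 − 0.01957831)·306000/273 = 213.79007.
South: Wₕ = 0.44749162; term = 0.44749162²·(1 − 0.22824627)·522000/3229 = 24.983369.
Sum = 272.73141.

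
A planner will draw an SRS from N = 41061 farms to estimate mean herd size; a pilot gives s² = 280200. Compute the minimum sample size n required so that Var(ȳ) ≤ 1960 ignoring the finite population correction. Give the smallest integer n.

Without fpc, n₀ = s²/D = 280200/1960 = 142.9592.
Rounding up, n = 143.

143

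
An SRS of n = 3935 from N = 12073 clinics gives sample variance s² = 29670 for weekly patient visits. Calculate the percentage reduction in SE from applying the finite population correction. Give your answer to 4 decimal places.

17.8985

f = n/N = 3935/12073 = 0.32593390.
SE_no-fpc = √(s²/n) = 2.7459107; SE_fpc = √((1−f)s²/n) = 2.2544346.
Ratio = √(1−f) = 0.82101528. Reduction = 100·(1 − 0.82101528) = 17.8985%.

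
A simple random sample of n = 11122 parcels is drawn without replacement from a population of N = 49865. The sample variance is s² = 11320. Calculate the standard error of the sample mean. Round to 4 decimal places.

Under SRS without replacement, Var(ȳ) = (1 − f)·s²/n with f = n/N = 11122/49865 = 0.22304221.
Var(ȳ) = (1 − 0.22304221)·11320/11122 = 0.77695779·1.0178026 = 0.79078962.
SE(ȳ) = √(0.79078962) = 0.8893.

0.8893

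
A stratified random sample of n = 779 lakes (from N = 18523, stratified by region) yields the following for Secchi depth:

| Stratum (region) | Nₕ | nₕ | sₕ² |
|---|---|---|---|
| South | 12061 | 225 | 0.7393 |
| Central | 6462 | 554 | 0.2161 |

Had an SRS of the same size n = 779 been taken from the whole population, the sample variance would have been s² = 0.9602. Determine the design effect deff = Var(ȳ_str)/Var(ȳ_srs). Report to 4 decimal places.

Var(ȳ_str) = Σ Wₕ²(1−fₕ)sₕ²/nₕ with Wₕ = Nₕ/18523:
  South: (12061/18523)²·(1−225/12061)·0.7393/225 = 0.0013671111
  Central: (6462/18523)²·(1−554/6462)·0.2161/554 = 4.3404003 × 10^-5
  → Var(ȳ_str) = 0.0014105151.
Var(ȳ_srs) = (1 − 779/18523)·0.9602/779 = 0.0011807676.
deff = 0.0014105151 / 0.0011807676 = 1.1946.

1.1946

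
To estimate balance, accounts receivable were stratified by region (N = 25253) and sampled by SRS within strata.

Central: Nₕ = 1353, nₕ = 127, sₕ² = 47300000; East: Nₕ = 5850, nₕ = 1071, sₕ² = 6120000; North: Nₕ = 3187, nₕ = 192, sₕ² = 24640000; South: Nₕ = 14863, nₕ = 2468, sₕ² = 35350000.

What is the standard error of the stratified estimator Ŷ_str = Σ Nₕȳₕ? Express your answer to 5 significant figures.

2.1544 × 10^6

Var(Ŷ_str) = Σₕ Nₕ²(1 − fₕ)sₕ²/nₕ.
Central: 1353²·(1 − 127/1353)·47300000/127 = 6.1779685 × 10^11.
East: 5850²·(1 − 1071/5850)·6120000/1071 = 1.5975514 × 10^11.
North: 3187²·(1 − 192/3187)·24640000/192 = 1.22495 × 10^12.
South: 14863²·(1 − 2468/14863)·35350000/2468 = 2.6387441 × 10^12.
Sum = 4.6412461 × 10^12.
SE = √(4.6412461 × 10^12) = 2.1544 × 10^6.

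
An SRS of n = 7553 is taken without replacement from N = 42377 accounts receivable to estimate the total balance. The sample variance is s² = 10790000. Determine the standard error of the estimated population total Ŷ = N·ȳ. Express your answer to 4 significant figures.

Var(Ŷ) = N²·Var(ȳ) = N²·(1 − n/N)·s²/n.
f = 7553/42377 = 0.17823348; Var(ȳ) = 0.82176652·10790000/7553 = 1173.9522.
Var(Ŷ) = 42377² · 1173.9522 = 2.1081953 × 10^12.
SE(Ŷ) = √(2.1081953 × 10^12) = 1.452 × 10^6.

1.452 × 10^6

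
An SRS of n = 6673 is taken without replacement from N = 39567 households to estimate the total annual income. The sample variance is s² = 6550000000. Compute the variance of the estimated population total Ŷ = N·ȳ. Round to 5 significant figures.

Var(Ŷ) = N²·Var(ȳ) = N²·(1 − n/N)·s²/n.
f = 6673/39567 = 0.16865064; Var(ȳ) = 0.83134936·6550000000/6673 = 816025.52.
Var(Ŷ) = 39567² · 816025.52 = 1.2775267 × 10^15.

1.2775 × 10^15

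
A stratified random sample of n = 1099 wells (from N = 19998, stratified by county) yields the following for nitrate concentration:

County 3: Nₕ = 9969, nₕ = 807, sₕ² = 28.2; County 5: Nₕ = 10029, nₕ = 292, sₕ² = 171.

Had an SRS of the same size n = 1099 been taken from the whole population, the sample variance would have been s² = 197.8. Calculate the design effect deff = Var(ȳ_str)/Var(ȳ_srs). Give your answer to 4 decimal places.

0.8876

Var(ȳ_str) = Σ Wₕ²(1−fₕ)sₕ²/nₕ with Wₕ = Nₕ/19998:
  County 3: (9969/19998)²·(1−807/9969)·28.2/807 = 0.0079807614
  County 5: (10029/19998)²·(1−292/10029)·171/292 = 0.14299568
  → Var(ȳ_str) = 0.15097644.
Var(ȳ_srs) = (1 − 1099/19998)·197.8/1099 = 0.17009081.
deff = 0.15097644 / 0.17009081 = 0.8876.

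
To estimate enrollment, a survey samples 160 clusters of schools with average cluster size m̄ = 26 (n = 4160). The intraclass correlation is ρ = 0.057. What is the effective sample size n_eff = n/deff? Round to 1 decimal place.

deff = 1 + (26 − 1)·0.057 = 1 + 1.425 = 2.425.
n_eff = 4160 / 2.425 = 1715.5.

1715.5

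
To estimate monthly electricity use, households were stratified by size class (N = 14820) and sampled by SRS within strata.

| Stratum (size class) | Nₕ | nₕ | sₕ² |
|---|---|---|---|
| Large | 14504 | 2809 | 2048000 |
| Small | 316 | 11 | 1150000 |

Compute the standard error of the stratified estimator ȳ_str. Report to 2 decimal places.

Var(ȳ_str) = Σₕ Wₕ²(1 − fₕ)sₕ²/nₕ with Wₕ = Nₕ/N, N = 14820.
Large: Wₕ = 0.97867746; term = 0.97867746²·(1 − 0.19367071)·2048000/2809 = 563.07964.
Small: Wₕ = 0.02132254; term = 0.02132254²·(1 − 0.03481013)·1150000/11 = 45.87707.
Sum = 608.95671.
SE = √(608.95671) = 24.68.

24.68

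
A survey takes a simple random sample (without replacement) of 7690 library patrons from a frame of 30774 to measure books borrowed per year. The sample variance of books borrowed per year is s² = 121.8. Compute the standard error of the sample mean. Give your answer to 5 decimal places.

Under SRS without replacement, Var(ȳ) = (1 − f)·s²/n with f = n/N = 7690/30774 = 0.24988627.
Var(ȳ) = (1 − 0.24988627)·121.8/7690 = 0.75011373·0.015838752 = 0.011880865.
SE(ȳ) = √(0.011880865) = 0.10900.

0.10900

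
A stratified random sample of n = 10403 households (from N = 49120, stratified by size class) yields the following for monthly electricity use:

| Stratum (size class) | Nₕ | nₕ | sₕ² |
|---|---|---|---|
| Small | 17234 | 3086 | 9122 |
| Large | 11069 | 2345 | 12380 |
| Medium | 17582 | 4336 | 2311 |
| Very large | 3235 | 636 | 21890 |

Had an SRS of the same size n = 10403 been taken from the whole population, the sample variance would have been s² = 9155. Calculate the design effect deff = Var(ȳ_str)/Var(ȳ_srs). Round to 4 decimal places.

Var(ȳ_str) = Σ Wₕ²(1−fₕ)sₕ²/nₕ with Wₕ = Nₕ/49120:
  Small: (17234/49120)²·(1−3086/17234)·9122/3086 = 0.29871606
  Large: (11069/49120)²·(1−2345/11069)·12380/2345 = 0.21129301
  Medium: (17582/49120)²·(1−4336/17582)·2311/4336 = 0.051445451
  Very large: (3235/49120)²·(1−636/3235)·21890/636 = 0.11993681
  → Var(ȳ_str) = 0.68139133.
Var(ȳ_srs) = (1 − 10403/49120)·9155/10403 = 0.69365431.
deff = 0.68139133 / 0.69365431 = 0.9823.

0.9823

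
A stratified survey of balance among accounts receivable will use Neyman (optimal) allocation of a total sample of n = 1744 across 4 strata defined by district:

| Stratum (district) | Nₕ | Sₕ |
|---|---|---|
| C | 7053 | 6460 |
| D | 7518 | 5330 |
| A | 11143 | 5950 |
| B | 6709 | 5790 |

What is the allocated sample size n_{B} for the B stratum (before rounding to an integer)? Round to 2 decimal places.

355.10

Neyman allocation: nₕ = n·NₕSₕ / Σⱼ NⱼSⱼ.
Σ NⱼSⱼ = 7053·6460 + 7518·5330 + 11143·5950 + 6709·5790 = 1.9077928 × 10^8.
n_{B} = 1744·6709·5790 / (1.9077928 × 10^8) = 355.10.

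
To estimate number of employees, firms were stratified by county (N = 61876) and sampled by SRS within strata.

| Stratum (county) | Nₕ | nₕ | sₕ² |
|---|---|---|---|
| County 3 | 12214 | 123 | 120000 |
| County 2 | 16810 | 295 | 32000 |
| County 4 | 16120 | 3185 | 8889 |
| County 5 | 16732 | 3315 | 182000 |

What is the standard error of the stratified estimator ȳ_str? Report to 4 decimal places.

6.9906

Var(ȳ_str) = Σₕ Wₕ²(1 − fₕ)sₕ²/nₕ with Wₕ = Nₕ/N, N = 61876.
County 3: Wₕ = 0.19739479; term = 0.19739479²·(1 − 0.01007041)·120000/123 = 37.631524.
County 2: Wₕ = 0.27167238; term = 0.27167238²·(1 − 0.01754908)·32000/295 = 7.8655626.
County 4: Wₕ = 0.26052104; term = 0.26052104²·(1 − 0.19758065)·8889/3185 = 0.15199541.
County 5: Wₕ = 0.27041179; term = 0.27041179²·(1 − 0.19812336)·182000/3315 = 3.2191904.
Sum = 48.868272.
SE = √(48.868272) = 6.9906.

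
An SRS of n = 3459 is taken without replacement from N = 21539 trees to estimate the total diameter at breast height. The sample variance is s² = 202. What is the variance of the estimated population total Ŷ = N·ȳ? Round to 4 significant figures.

Var(Ŷ) = N²·Var(ȳ) = N²·(1 − n/N)·s²/n.
f = 3459/21539 = 0.16059241; Var(ȳ) = 0.83940759·202/3459 = 0.049020044.
Var(Ŷ) = 21539² · 0.049020044 = 2.2741797 × 10^7.

2.274 × 10^7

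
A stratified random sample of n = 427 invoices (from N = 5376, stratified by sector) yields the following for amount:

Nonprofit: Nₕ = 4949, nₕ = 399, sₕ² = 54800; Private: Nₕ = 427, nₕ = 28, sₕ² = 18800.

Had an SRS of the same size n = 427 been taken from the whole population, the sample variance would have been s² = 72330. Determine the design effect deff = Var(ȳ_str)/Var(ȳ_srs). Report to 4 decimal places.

Var(ȳ_str) = Σ Wₕ²(1−fₕ)sₕ²/nₕ with Wₕ = Nₕ/5376:
  Nonprofit: (4949/5376)²·(1−399/4949)·54800/399 = 107.00843
  Private: (427/5376)²·(1−28/427)·18800/28 = 3.9580572
  → Var(ȳ_str) = 110.96649.
Var(ȳ_srs) = (1 − 427/5376)·72330/427 = 155.93686.
deff = 110.96649 / 155.93686 = 0.7116.

0.7116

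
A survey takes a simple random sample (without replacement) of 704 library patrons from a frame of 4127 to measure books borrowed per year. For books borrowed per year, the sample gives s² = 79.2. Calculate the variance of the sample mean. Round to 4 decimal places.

Under SRS without replacement, Var(ȳ) = (1 − f)·s²/n with f = n/N = 704/4127 = 0.17058396.
Var(ȳ) = (1 − 0.17058396)·79.2/704 = 0.82941604·0.1125 = 0.093309305.

0.0933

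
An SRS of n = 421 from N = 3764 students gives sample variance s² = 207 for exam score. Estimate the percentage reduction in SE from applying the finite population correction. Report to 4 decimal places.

f = n/N = 421/3764 = 0.11184910.
SE_no-fpc = √(s²/n) = 0.70120358; SE_fpc = √((1−f)s²/n) = 0.66082658.
Ratio = √(1−f) = 0.94241758. Reduction = 100·(1 − 0.94241758) = 5.7582%.

5.7582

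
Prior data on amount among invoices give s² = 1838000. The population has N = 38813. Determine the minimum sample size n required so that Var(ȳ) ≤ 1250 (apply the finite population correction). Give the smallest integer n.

1417

Without fpc, n₀ = s²/D = 1838000/1250 = 1470.4000.
With fpc, (1 − n/N)·s²/n ≤ D requires n ≥ n₀/(1 + n₀/N) = 1470.4000/(1 + 1470.4000/38813) = 1416.7284.
Rounding up, n = 1417.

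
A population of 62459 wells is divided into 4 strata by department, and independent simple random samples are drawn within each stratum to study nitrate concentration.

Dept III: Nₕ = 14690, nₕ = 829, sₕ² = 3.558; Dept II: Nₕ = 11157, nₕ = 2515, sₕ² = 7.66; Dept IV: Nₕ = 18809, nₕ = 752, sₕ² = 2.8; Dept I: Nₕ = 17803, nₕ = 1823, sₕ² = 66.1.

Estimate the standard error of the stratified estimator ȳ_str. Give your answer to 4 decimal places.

0.0572

Var(ȳ_str) = Σₕ Wₕ²(1 − fₕ)sₕ²/nₕ with Wₕ = Nₕ/N, N = 62459.
Dept III: Wₕ = 0.23519429; term = 0.23519429²·(1 − 0.05643295)·3.558/829 = 2.2401532 × 10^-4.
Dept II: Wₕ = 0.17862918; term = 0.17862918²·(1 − 0.22541902)·7.66/2515 = 7.5277021 × 10^-5.
Dept IV: Wₕ = 0.30114155; term = 0.30114155²·(1 − 0.03998086)·2.8/752 = 3.2416151 × 10^-4.
Dept I: Wₕ = 0.28503498; term = 0.28503498²·(1 − 0.10239847)·66.1/1823 = 0.0026442025.
Sum = 0.0032676564.
SE = √(0.0032676564) = 0.0572.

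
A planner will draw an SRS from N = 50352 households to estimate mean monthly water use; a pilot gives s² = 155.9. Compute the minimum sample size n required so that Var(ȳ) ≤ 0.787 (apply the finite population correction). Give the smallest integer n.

198

Without fpc, n₀ = s²/D = 155.9/0.787 = 198.0940.
With fpc, (1 − n/N)·s²/n ≤ D requires n ≥ n₀/(1 + n₀/N) = 198.0940/(1 + 198.0940/50352) = 197.3177.
Rounding up, n = 198.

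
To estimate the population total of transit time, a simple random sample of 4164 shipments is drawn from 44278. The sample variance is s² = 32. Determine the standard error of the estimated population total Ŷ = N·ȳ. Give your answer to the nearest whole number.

3695

Var(Ŷ) = N²·Var(ȳ) = N²·(1 − n/N)·s²/n.
f = 4164/44278 = 0.09404219; Var(ȳ) = 0.90595781·32/4164 = 0.0069622118.
Var(Ŷ) = 44278² · 0.0069622118 = 1.3649704 × 10^7.
SE(Ŷ) = √(1.3649704 × 10^7) = 3695.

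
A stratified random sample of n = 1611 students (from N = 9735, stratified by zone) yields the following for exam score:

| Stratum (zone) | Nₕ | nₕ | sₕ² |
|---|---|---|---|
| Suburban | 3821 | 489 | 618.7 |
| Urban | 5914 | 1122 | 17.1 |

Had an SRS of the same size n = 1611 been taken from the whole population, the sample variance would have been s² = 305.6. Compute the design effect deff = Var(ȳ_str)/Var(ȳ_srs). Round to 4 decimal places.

Var(ȳ_str) = Σ Wₕ²(1−fₕ)sₕ²/nₕ with Wₕ = Nₕ/9735:
  Suburban: (3821/9735)²·(1−489/3821)·618.7/489 = 0.16997356
  Urban: (5914/9735)²·(1−1122/5914)·17.1/1122 = 0.0045575293
  → Var(ȳ_str) = 0.17453109.
Var(ȳ_srs) = (1 − 1611/9735)·305.6/1611 = 0.15830396.
deff = 0.17453109 / 0.15830396 = 1.1025.

1.1025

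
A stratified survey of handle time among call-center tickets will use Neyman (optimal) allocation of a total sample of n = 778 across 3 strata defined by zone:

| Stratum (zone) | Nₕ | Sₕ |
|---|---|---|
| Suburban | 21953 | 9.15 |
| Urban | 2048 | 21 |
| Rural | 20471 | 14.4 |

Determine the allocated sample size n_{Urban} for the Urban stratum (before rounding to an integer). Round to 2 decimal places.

62.12

Neyman allocation: nₕ = n·NₕSₕ / Σⱼ NⱼSⱼ.
Σ NⱼSⱼ = 21953·9.15 + 2048·21 + 20471·14.4 = 538660.35.
n_{Urban} = 778·2048·21 / 538660.35 = 62.12.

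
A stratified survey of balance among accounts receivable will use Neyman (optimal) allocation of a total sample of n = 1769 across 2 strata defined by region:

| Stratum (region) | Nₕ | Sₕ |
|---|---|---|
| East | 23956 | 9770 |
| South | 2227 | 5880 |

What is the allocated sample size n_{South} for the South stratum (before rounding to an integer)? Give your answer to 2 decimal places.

93.73

Neyman allocation: nₕ = n·NₕSₕ / Σⱼ NⱼSⱼ.
Σ NⱼSⱼ = 23956·9770 + 2227·5880 = 2.4714488 × 10^8.
n_{South} = 1769·2227·5880 / (2.4714488 × 10^8) = 93.73.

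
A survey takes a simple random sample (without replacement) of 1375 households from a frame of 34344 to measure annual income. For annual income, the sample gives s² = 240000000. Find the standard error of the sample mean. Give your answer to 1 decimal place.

Under SRS without replacement, Var(ȳ) = (1 − f)·s²/n with f = n/N = 1375/34344 = 0.04003611.
Var(ȳ) = (1 − 0.04003611)·240000000/1375 = 0.95996389·174545.45 = 167557.33.
SE(ȳ) = √(167557.33) = 409.3.

409.3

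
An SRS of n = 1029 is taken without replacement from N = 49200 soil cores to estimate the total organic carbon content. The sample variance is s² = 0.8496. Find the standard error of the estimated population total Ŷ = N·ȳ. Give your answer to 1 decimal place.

Var(Ŷ) = N²·Var(ȳ) = N²·(1 − n/N)·s²/n.
f = 1029/49200 = 0.02091463; Var(ȳ) = 0.97908537·0.8496/1029 = 8.0838768 × 10^-4.
Var(Ŷ) = 49200² · (8.0838768 × 10^-4) = 1.9568156 × 10^6.
SE(Ŷ) = √(1.9568156 × 10^6) = 1398.9.

1398.9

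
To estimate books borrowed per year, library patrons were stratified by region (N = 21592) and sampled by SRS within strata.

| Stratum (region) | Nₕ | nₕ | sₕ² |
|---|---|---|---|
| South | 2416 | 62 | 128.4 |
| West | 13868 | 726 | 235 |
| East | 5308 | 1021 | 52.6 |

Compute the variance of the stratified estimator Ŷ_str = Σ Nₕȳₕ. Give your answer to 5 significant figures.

Var(Ŷ_str) = Σₕ Nₕ²(1 − fₕ)sₕ²/nₕ.
South: 2416²·(1 − 62/2416)·128.4/62 = 1.177814 × 10^7.
West: 13868²·(1 − 726/13868)·235/726 = 5.8993823 × 10^7.
East: 5308²·(1 − 1021/5308)·52.6/1021 = 1.1723152 × 10^6.
Sum = 7.1944278 × 10^7.

7.1944 × 10^7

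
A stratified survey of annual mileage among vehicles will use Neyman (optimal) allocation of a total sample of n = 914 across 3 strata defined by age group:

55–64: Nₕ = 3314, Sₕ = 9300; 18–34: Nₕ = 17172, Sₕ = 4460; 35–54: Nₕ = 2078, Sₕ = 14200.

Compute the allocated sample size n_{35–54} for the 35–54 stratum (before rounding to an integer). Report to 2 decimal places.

196.98

Neyman allocation: nₕ = n·NₕSₕ / Σⱼ NⱼSⱼ.
Σ NⱼSⱼ = 3314·9300 + 17172·4460 + 2078·14200 = 1.3691492 × 10^8.
n_{35–54} = 914·2078·14200 / (1.3691492 × 10^8) = 196.98.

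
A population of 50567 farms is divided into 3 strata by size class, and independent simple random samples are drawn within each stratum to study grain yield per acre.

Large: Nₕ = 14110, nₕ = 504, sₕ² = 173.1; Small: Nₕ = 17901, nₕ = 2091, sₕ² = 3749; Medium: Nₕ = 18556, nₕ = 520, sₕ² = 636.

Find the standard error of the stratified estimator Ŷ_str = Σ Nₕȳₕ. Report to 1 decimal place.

Var(Ŷ_str) = Σₕ Nₕ²(1 − fₕ)sₕ²/nₕ.
Large: 14110²·(1 − 504/14110)·173.1/504 = 6.5936215 × 10^7.
Small: 17901²·(1 − 2091/17901)·3749/2091 = 5.0742349 × 10^8.
Medium: 18556²·(1 − 520/18556)·636/520 = 4.0933451 × 10^8.
Sum = 9.8269422 × 10^8.
SE = √(9.8269422 × 10^8) = 31348.0.

31348.0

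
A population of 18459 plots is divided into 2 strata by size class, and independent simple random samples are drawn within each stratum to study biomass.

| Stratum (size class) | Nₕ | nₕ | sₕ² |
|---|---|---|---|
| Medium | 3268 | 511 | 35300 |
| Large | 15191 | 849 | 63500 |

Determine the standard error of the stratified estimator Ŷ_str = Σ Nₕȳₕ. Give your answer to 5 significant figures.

Var(Ŷ_str) = Σₕ Nₕ²(1 − fₕ)sₕ²/nₕ.
Medium: 3268²·(1 − 511/3268)·35300/511 = 6.2240435 × 10^8.
Large: 15191²·(1 − 849/15191)·63500/849 = 1.6295291 × 10^10.
Sum = 1.6917695 × 10^10.
SE = √(1.6917695 × 10^10) = 130070.

130070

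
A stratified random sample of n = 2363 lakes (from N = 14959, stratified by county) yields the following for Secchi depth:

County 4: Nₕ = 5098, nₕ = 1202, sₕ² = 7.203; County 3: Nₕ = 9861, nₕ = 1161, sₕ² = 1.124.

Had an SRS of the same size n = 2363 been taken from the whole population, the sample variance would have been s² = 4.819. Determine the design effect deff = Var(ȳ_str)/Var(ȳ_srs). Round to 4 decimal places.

Var(ȳ_str) = Σ Wₕ²(1−fₕ)sₕ²/nₕ with Wₕ = Nₕ/14959:
  County 4: (5098/14959)²·(1−1202/5098)·7.203/1202 = 5.3189095 × 10^-4
  County 3: (9861/14959)²·(1−1161/9861)·1.124/1161 = 3.7116685 × 10^-4
  → Var(ȳ_str) = 9.030578 × 10^-4.
Var(ȳ_srs) = (1 − 2363/14959)·4.819/2363 = 0.0017172095.
deff = (9.030578 × 10^-4) / 0.0017172095 = 0.5259.

0.5259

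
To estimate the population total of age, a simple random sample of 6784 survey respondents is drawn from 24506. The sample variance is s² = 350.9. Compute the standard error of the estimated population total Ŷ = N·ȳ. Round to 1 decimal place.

4739.6

Var(Ŷ) = N²·Var(ȳ) = N²·(1 − n/N)·s²/n.
f = 6784/24506 = 0.27683016; Var(ȳ) = 0.72316984·350.9/6784 = 0.037405704.
Var(Ŷ) = 24506² · 0.037405704 = 2.2463772 × 10^7.
SE(Ŷ) = √(2.2463772 × 10^7) = 4739.6.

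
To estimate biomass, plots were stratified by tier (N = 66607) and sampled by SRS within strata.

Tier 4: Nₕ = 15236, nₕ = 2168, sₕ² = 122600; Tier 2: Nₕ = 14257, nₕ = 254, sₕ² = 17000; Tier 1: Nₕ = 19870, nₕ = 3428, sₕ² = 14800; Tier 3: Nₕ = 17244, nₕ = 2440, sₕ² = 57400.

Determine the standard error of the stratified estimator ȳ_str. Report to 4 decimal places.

2.6872

Var(ȳ_str) = Σₕ Wₕ²(1 − fₕ)sₕ²/nₕ with Wₕ = Nₕ/N, N = 66607.
Tier 4: Wₕ = 0.22874473; term = 0.22874473²·(1 − 0.14229457)·122600/2168 = 2.5378826.
Tier 2: Wₕ = 0.21404657; term = 0.21404657²·(1 − 0.01781581)·17000/254 = 3.0117901.
Tier 1: Wₕ = 0.29831699; term = 0.29831699²·(1 − 0.17252139)·14800/3428 = 0.31793158.
Tier 3: Wₕ = 0.25889171; term = 0.25889171²·(1 − 0.14149849)·57400/2440 = 1.3536283.
Sum = 7.2212326.
SE = √(7.2212326) = 2.6872.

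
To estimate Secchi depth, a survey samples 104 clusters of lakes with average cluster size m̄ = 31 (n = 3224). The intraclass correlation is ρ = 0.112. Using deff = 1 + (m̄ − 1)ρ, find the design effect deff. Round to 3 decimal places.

deff = 1 + (31 − 1)·0.112 = 1 + 3.36 = 4.36.

4.360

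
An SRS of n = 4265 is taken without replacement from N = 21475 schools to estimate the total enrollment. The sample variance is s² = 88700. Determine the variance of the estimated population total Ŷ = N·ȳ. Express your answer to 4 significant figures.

Var(Ŷ) = N²·Var(ȳ) = N²·(1 − n/N)·s²/n.
f = 4265/21475 = 0.19860303; Var(ȳ) = 0.80139697·88700/4265 = 16.666802.
Var(Ŷ) = 21475² · 16.666802 = 7.6863228 × 10^9.

7.686 × 10^9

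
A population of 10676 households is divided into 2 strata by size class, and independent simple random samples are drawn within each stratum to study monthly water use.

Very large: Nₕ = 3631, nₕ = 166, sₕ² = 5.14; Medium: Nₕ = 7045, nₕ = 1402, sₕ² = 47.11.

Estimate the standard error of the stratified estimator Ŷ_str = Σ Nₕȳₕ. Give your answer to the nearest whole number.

1314

Var(Ŷ_str) = Σₕ Nₕ²(1 − fₕ)sₕ²/nₕ.
Very large: 3631²·(1 − 166/3631)·5.14/166 = 389569.12.
Medium: 7045²·(1 − 1402/7045)·47.11/1402 = 1.3358452 × 10^6.
Sum = 1.7254143 × 10^6.
SE = √(1.7254143 × 10^6) = 1314.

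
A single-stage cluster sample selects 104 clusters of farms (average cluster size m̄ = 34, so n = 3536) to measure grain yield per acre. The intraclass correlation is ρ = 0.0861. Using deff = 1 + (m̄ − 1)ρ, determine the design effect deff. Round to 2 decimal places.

deff = 1 + (34 − 1)·0.0861 = 1 + 2.8413 = 3.8413.

3.84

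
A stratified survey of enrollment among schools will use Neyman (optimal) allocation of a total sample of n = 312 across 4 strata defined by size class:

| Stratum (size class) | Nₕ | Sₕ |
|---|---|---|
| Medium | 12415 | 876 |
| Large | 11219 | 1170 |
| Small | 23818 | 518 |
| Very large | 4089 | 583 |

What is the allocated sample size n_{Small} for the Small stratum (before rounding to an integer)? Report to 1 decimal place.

99.4

Neyman allocation: nₕ = n·NₕSₕ / Σⱼ NⱼSⱼ.
Σ NⱼSⱼ = 12415·876 + 11219·1170 + 23818·518 + 4089·583 = 3.8723381 × 10^7.
n_{Small} = 312·23818·518 / (3.8723381 × 10^7) = 99.4.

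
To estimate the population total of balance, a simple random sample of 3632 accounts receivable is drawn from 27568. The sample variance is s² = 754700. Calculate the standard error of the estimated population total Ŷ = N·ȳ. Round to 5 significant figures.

370290

Var(Ŷ) = N²·Var(ȳ) = N²·(1 − n/N)·s²/n.
f = 3632/27568 = 0.13174695; Var(ȳ) = 0.86825305·754700/3632 = 180.41591.
Var(Ŷ) = 27568² · 180.41591 = 1.3711512 × 10^11.
SE(Ŷ) = √(1.3711512 × 10^11) = 370290.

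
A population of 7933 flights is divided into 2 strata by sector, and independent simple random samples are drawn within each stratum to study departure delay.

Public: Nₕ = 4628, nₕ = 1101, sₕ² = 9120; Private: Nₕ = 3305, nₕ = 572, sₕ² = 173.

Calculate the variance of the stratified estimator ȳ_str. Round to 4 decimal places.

Var(ȳ_str) = Σₕ Wₕ²(1 − fₕ)sₕ²/nₕ with Wₕ = Nₕ/N, N = 7933.
Public: Wₕ = 0.58338586; term = 0.58338586²·(1 − 0.23789974)·9120/1101 = 2.1484805.
Private: Wₕ = 0.41661414; term = 0.41661414²·(1 − 0.17307110)·173/572 = 0.043409648.
Sum = 2.1918901.

2.1919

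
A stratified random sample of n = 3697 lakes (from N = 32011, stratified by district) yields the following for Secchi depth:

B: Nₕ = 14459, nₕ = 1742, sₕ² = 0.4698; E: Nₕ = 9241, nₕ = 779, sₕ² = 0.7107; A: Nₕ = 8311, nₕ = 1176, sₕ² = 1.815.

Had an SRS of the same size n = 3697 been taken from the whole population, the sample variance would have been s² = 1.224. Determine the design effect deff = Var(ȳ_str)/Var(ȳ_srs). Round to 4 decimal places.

Var(ȳ_str) = Σ Wₕ²(1−fₕ)sₕ²/nₕ with Wₕ = Nₕ/32011:
  B: (14459/32011)²·(1−1742/14459)·0.4698/1742 = 4.8393753 × 10^-5
  E: (9241/32011)²·(1−779/9241)·0.7107/779 = 6.9621338 × 10^-5
  A: (8311/32011)²·(1−1176/8311)·1.815/1176 = 8.9313701 × 10^-5
  → Var(ȳ_str) = 2.0732879 × 10^-4.
Var(ȳ_srs) = (1 − 3697/32011)·1.224/3697 = 2.928424 × 10^-4.
deff = (2.0732879 × 10^-4) / (2.928424 × 10^-4) = 0.7080.

0.7080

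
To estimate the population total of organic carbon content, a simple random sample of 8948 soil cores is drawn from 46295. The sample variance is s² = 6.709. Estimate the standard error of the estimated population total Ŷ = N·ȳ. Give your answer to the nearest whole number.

Var(Ŷ) = N²·Var(ȳ) = N²·(1 − n/N)·s²/n.
f = 8948/46295 = 0.19328221; Var(ȳ) = 0.80671779·6.709/8948 = 6.0485803 × 10^-4.
Var(Ŷ) = 46295² · (6.0485803 × 10^-4) = 1.2963481 × 10^6.
SE(Ŷ) = √(1.2963481 × 10^6) = 1139.

1139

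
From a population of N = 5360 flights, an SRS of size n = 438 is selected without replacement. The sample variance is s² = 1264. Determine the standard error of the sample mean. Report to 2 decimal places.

Under SRS without replacement, Var(ȳ) = (1 − f)·s²/n with f = n/N = 438/5360 = 0.08171642.
Var(ȳ) = (1 − 0.08171642)·1264/438 = 0.91828358·2.8858447 = 2.6500239.
SE(ȳ) = √(2.6500239) = 1.63.

1.63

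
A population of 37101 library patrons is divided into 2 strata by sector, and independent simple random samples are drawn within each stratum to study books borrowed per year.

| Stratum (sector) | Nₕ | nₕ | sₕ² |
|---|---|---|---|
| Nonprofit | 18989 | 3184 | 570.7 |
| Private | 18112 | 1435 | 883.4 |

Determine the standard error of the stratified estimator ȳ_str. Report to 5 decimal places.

0.41734

Var(ȳ_str) = Σₕ Wₕ²(1 − fₕ)sₕ²/nₕ with Wₕ = Nₕ/N, N = 37101.
Nonprofit: Wₕ = 0.51181909; term = 0.51181909²·(1 − 0.16767602)·570.7/3184 = 0.039080506.
Private: Wₕ = 0.48818091; term = 0.48818091²·(1 − 0.07922924)·883.4/1435 = 0.13508857.
Sum = 0.17416908.
SE = √(0.17416908) = 0.41734.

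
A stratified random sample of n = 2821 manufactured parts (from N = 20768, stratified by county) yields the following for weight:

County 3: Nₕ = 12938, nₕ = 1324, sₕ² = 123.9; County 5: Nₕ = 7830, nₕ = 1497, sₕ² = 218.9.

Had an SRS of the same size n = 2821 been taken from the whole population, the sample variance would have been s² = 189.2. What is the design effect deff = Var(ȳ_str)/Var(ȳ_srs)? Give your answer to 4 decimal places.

0.8526

Var(ȳ_str) = Σ Wₕ²(1−fₕ)sₕ²/nₕ with Wₕ = Nₕ/20768:
  County 3: (12938/20768)²·(1−1324/12938)·123.9/1324 = 0.032601902
  County 5: (7830/20768)²·(1−1497/7830)·218.9/1497 = 0.016811477
  → Var(ȳ_str) = 0.049413379.
Var(ȳ_srs) = (1 − 2821/20768)·189.2/2821 = 0.057958246.
deff = 0.049413379 / 0.057958246 = 0.8526.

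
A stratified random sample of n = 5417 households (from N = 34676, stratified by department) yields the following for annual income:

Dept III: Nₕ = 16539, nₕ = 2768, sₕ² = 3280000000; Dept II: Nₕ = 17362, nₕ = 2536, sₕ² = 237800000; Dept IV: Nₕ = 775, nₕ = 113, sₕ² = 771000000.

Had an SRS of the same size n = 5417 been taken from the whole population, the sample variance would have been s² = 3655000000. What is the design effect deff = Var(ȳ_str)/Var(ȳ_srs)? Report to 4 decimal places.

Var(ȳ_str) = Σ Wₕ²(1−fₕ)sₕ²/nₕ with Wₕ = Nₕ/34676:
  Dept III: (16539/34676)²·(1−2768/16539)·3280000000/2768 = 224452.52
  Dept II: (17362/34676)²·(1−2536/17362)·237800000/2536 = 20073.743
  Dept IV: (775/34676)²·(1−113/775)·771000000/113 = 2911.2375
  → Var(ȳ_str) = 247437.5.
Var(ȳ_srs) = (1 − 5417/34676)·3655000000/5417 = 569323.39.
deff = 247437.5 / 569323.39 = 0.4346.

0.4346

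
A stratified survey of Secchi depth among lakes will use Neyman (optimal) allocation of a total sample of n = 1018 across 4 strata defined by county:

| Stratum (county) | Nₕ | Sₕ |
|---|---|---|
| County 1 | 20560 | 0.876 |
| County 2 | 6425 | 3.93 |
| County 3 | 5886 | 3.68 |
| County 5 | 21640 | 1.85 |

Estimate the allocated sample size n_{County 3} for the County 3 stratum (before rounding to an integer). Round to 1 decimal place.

Neyman allocation: nₕ = n·NₕSₕ / Σⱼ NⱼSⱼ.
Σ NⱼSⱼ = 20560·0.876 + 6425·3.93 + 5886·3.68 + 21640·1.85 = 104955.29.
n_{County 3} = 1018·5886·3.68 / 104955.29 = 210.1.

210.1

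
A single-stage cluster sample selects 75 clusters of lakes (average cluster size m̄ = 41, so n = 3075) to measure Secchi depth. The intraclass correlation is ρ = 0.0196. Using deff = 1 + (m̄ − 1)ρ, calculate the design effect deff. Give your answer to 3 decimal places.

1.784

deff = 1 + (41 − 1)·0.0196 = 1 + 0.784 = 1.784.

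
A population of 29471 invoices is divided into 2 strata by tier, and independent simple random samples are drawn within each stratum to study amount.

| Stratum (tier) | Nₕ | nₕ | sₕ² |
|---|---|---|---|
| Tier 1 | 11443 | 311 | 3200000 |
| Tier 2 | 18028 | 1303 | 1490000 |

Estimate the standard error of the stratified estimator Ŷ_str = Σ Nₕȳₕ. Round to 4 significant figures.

1.287 × 10^6

Var(Ŷ_str) = Σₕ Nₕ²(1 − fₕ)sₕ²/nₕ.
Tier 1: 11443²·(1 − 311/11443)·3200000/311 = 1.3106981 × 10^12.
Tier 2: 18028²·(1 − 1303/18028)·1490000/1303 = 3.4479069 × 10^11.
Sum = 1.6554888 × 10^12.
SE = √(1.6554888 × 10^12) = 1.287 × 10^6.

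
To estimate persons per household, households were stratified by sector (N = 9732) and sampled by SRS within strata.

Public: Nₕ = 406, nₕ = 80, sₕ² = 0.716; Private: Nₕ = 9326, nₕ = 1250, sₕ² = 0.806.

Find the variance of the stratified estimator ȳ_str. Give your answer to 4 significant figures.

5.253 × 10^-4

Var(ȳ_str) = Σₕ Wₕ²(1 − fₕ)sₕ²/nₕ with Wₕ = Nₕ/N, N = 9732.
Public: Wₕ = 0.04171804; term = 0.04171804²·(1 − 0.19704433)·0.716/80 = 1.2507268 × 10^-5.
Private: Wₕ = 0.95828196; term = 0.95828196²·(1 − 0.13403388)·0.806/1250 = 5.1275812 × 10^-4.
Sum = 5.2526539 × 10^-4.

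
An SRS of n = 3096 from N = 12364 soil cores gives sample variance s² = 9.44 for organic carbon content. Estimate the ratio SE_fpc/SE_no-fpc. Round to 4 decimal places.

f = n/N = 3096/12364 = 0.25040440.
SE_no-fpc = √(s²/n) = 0.055218616; SE_fpc = √((1−f)s²/n) = 0.04780783.
Ratio = √(1−f) = 0.86579189.

0.8658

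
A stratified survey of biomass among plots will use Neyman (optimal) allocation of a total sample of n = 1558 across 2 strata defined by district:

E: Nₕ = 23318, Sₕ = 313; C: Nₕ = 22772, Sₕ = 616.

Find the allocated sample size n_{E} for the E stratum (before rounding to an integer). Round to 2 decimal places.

Neyman allocation: nₕ = n·NₕSₕ / Σⱼ NⱼSⱼ.
Σ NⱼSⱼ = 23318·313 + 22772·616 = 2.1326086 × 10^7.
n_{E} = 1558·23318·313 / (2.1326086 × 10^7) = 533.20.

533.20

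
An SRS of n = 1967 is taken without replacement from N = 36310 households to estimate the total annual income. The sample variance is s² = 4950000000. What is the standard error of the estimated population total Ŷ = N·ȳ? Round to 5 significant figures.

Var(Ŷ) = N²·Var(ȳ) = N²·(1 − n/N)·s²/n.
f = 1967/36310 = 0.05417240; Var(ȳ) = 0.94582760·4950000000/1967 = 2.3801965 × 10^6.
Var(Ŷ) = 36310² · (2.3801965 × 10^6) = 3.1380894 × 10^15.
SE(Ŷ) = √(3.1380894 × 10^15) = 5.6019 × 10^7.

5.6019 × 10^7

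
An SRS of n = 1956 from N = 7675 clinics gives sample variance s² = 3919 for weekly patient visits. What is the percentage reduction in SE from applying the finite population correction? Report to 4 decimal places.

13.6781

f = n/N = 1956/7675 = 0.25485342.
SE_no-fpc = √(s²/n) = 1.4154783; SE_fpc = √((1−f)s²/n) = 1.2218674.
Ratio = √(1−f) = 0.86321873. Reduction = 100·(1 − 0.86321873) = 13.6781%.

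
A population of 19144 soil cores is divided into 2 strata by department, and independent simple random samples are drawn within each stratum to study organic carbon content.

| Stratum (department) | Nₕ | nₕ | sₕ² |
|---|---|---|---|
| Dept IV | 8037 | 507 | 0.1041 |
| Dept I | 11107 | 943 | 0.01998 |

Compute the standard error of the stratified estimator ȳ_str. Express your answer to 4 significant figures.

Var(ȳ_str) = Σₕ Wₕ²(1 − fₕ)sₕ²/nₕ with Wₕ = Nₕ/N, N = 19144.
Dept IV: Wₕ = 0.41981822; term = 0.41981822²·(1 − 0.06308324)·0.1041/507 = 3.3905203 × 10^-5.
Dept I: Wₕ = 0.58018178; term = 0.58018178²·(1 − 0.08490141)·0.01998/943 = 6.5264926 × 10^-6.
Sum = 4.0431696 × 10^-5.
SE = √(4.0431696 × 10^-5) = 0.006359.

0.006359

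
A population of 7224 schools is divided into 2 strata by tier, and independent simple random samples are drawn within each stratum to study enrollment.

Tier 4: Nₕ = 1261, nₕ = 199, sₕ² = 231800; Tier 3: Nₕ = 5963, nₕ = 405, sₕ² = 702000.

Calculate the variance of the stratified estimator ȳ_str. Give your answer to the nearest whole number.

1131

Var(ȳ_str) = Σₕ Wₕ²(1 − fₕ)sₕ²/nₕ with Wₕ = Nₕ/N, N = 7224.
Tier 4: Wₕ = 0.17455703; term = 0.17455703²·(1 − 0.15781126)·231800/199 = 29.891278.
Tier 3: Wₕ = 0.82544297; term = 0.82544297²·(1 − 0.06791883)·702000/405 = 1100.8039.
Sum = 1130.6952.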